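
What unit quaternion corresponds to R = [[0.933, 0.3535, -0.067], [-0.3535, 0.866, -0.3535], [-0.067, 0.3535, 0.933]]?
0.9659 + 0.183i - 0.183k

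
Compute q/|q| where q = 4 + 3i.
0.8 + 0.6i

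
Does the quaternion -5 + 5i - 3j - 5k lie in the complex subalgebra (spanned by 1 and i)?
No. The quaternion -5 + 5i - 3j - 5k has j-coefficient y = -3 and k-coefficient z = -5, not both zero, so it does not lie in the complex subalgebra spanned by 1 and i.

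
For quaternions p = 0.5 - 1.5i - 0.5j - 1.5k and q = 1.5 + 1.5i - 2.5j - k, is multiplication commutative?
No: pq = 0.25 - 4.75i - 5.75j + 1.75k ≠ 0.25 + 1.75i + 1.75j - 7.25k = qp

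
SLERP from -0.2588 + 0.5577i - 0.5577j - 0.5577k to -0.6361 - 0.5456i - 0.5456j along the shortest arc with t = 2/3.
-0.6381 - 0.1904i - 0.701j - 0.2553k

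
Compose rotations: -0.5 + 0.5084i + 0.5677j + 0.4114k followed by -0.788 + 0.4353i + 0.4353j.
-0.0744 - 0.4392i - 0.8441j - 0.2984k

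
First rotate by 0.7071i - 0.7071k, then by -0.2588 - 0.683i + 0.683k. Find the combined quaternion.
0.9659 - 0.183i + 0.183k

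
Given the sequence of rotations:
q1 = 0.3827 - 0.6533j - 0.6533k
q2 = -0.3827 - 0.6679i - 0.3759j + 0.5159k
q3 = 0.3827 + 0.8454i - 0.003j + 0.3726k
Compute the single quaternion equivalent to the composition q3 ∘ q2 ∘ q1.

q2 · q1 = -0.055 + 0.327i - 0.3302j + 0.8838k
q3 · q2 · q1 = -0.6278 + 0.199i - 0.7515j + 0.0396k
-0.6278 + 0.199i - 0.7515j + 0.0396k


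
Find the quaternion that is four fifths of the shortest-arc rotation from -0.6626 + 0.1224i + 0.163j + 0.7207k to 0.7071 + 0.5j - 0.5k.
-0.7289 + 0.0267i - 0.3777j + 0.5704k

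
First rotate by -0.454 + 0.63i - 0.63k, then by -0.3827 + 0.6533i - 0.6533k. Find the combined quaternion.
-0.6494 - 0.5377i + 0.5377k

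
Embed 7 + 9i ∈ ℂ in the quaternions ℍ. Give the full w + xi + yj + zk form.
7 + 9i + 0j + 0k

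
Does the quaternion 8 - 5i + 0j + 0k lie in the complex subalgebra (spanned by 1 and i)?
Yes. The quaternion 8 - 5i has j- and k-coefficients y = z = 0, so it lies in the complex subalgebra spanned by 1 and i.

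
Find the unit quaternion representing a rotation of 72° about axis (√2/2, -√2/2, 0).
0.809 + 0.4156i - 0.4156j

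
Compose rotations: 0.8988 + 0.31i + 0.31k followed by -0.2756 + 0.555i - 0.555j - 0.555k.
-0.2477 + 0.2413i - 0.8429j - 0.4122k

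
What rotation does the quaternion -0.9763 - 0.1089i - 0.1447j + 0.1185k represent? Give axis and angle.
axis = (-0.5032, -0.6686, 0.5475), θ = 335°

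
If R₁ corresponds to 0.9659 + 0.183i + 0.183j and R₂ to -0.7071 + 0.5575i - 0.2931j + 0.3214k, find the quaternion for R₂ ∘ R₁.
-0.7314 + 0.3503i - 0.3537j + 0.4661k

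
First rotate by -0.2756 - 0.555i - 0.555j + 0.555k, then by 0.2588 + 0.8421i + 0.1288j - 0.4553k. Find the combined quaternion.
0.7202 - 0.5569i - 0.3938j - 0.1268k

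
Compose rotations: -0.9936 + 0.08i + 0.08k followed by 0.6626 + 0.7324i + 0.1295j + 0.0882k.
-0.724 - 0.6643i - 0.1802j - 0.045k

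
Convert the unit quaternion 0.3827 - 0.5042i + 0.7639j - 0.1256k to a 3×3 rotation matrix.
[[-0.1986, -0.6742, 0.7113], [-0.8665, 0.46, 0.194], [-0.458, -0.5778, -0.6755]]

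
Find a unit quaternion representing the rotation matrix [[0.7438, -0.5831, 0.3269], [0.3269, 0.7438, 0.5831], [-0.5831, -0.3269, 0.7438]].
0.8988 - 0.2531i + 0.2531j + 0.2531k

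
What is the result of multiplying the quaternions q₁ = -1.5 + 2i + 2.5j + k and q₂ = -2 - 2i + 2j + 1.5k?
0.5 + 0.75i - 13j + 4.75k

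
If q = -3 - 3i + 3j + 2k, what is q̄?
-3 + 3i - 3j - 2k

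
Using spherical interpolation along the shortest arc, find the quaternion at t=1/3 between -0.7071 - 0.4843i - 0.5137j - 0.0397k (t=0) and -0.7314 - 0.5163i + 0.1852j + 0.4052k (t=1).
-0.7783 - 0.5388i - 0.2984j + 0.1226k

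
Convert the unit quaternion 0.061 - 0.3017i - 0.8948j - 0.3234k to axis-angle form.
axis = (-0.3023, -0.8965, -0.324), θ = 173°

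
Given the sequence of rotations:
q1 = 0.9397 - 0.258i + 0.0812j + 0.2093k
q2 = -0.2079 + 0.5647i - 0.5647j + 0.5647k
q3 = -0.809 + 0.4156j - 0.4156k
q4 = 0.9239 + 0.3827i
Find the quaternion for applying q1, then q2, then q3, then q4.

q2 · q1 = -0.122 + 0.4202i - 0.8114j + 0.3873k
q3 · q2 · q1 = 0.5969 - 0.5162i + 0.4311j - 0.4373k
q4 · q3 · q2 · q1 = 0.749 - 0.2485i + 0.5656j - 0.239k
0.749 - 0.2485i + 0.5656j - 0.239k


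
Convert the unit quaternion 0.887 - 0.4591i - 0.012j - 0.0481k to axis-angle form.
axis = (-0.9942, -0.026, -0.1042), θ = 55°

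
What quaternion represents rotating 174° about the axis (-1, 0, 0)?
0.0523 - 0.9986i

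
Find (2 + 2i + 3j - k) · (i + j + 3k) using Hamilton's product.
-2 + 12i - 5j + 5k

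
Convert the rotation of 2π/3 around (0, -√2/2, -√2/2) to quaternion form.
0.5 - 0.6124j - 0.6124k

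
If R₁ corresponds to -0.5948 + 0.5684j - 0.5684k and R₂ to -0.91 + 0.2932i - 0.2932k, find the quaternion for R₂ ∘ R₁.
0.3746 - 0.0077i - 0.3506j + 0.8583k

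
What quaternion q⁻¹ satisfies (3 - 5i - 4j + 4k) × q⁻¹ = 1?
0.0455 + 0.0758i + 0.0606j - 0.0606k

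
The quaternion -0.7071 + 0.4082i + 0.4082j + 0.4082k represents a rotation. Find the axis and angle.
axis = (√3/3, √3/3, √3/3), θ = 3π/2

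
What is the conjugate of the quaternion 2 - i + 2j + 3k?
2 + i - 2j - 3k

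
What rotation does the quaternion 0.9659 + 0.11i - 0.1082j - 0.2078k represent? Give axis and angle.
axis = (0.425, -0.4181, -0.8029), θ = π/6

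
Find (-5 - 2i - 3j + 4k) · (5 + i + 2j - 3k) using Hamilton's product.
-5 - 14i - 27j + 34k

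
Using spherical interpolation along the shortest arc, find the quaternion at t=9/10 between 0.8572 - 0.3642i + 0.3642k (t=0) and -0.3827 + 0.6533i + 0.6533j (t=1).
0.4561 - 0.6496i - 0.6068j + 0.0427k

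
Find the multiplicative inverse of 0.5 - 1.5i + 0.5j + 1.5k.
0.1 + 0.3i - 0.1j - 0.3k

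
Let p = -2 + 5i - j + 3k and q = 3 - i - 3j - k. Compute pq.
-1 + 27i + 5j - 5k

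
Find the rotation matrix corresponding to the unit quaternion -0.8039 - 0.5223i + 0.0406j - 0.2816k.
[[0.8381, -0.4952, 0.2289], [0.4103, 0.2958, -0.8626], [0.3594, 0.8169, 0.4511]]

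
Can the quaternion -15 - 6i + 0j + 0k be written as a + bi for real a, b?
Yes. The quaternion -15 - 6i has j- and k-coefficients y = z = 0, so it lies in the complex subalgebra spanned by 1 and i.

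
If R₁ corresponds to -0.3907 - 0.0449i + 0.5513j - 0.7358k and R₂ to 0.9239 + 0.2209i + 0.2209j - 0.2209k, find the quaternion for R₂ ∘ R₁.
-0.6354 - 0.1685i + 0.5955j - 0.4618k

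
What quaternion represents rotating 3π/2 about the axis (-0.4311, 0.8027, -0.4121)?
-0.7071 - 0.3048i + 0.5676j - 0.2914k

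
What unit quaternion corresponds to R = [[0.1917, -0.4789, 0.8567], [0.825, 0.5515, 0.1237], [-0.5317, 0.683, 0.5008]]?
0.749 + 0.1867i + 0.4634j + 0.4352k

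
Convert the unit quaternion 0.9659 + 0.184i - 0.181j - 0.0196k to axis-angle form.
axis = (0.7108, -0.6993, -0.0757), θ = π/6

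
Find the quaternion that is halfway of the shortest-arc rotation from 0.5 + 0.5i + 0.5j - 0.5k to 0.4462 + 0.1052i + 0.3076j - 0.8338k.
0.4924 + 0.3149i + 0.4203j - 0.6941k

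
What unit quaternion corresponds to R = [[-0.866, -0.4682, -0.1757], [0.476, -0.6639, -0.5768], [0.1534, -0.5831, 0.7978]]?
0.2588 - 0.0061i - 0.3179j + 0.9121k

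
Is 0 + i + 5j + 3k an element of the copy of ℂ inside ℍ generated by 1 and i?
No. The quaternion i + 5j + 3k has j-coefficient y = 5 and k-coefficient z = 3, not both zero, so it does not lie in the complex subalgebra spanned by 1 and i.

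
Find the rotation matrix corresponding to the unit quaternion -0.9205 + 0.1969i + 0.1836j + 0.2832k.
[[0.7722, 0.5937, -0.2265], [-0.4491, 0.7621, 0.4665], [0.4495, -0.2585, 0.855]]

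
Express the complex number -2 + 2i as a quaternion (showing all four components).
-2 + 2i + 0j + 0k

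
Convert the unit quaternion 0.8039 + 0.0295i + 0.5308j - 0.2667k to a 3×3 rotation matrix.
[[0.2942, 0.4601, 0.8377], [-0.3975, 0.856, -0.3306], [-0.8692, -0.2357, 0.4348]]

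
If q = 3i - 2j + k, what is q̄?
-3i + 2j - k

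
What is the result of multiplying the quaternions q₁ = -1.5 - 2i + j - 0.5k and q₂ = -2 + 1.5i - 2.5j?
8.5 + 0.5i + j + 4.5k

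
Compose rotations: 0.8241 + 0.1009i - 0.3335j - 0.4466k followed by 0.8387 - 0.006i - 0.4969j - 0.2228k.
0.4266 + 0.2273i - 0.7144j - 0.506k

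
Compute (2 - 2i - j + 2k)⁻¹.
0.1538 + 0.1538i + 0.0769j - 0.1538k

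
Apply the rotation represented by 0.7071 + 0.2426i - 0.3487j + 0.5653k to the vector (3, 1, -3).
(0.041, 4.346, 0.334)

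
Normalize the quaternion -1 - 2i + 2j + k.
-0.3162 - 0.6325i + 0.6325j + 0.3162k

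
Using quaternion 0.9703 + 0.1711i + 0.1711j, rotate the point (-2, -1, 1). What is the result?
(-1.609, -1.391, 1.215)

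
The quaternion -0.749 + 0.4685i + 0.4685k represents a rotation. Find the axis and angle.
axis = (√2/2, 0, √2/2), θ = 277°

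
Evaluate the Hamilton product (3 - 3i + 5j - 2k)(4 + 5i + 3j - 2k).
8 - i + 13j - 48k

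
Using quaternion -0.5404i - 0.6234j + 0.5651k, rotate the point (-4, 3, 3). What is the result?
(1.853, -5.477, -0.755)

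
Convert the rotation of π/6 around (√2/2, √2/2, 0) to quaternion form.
0.9659 + 0.183i + 0.183j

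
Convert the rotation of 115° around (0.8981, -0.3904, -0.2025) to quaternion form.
0.5373 + 0.7574i - 0.3293j - 0.1708k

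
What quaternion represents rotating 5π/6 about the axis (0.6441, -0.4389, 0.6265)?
0.2588 + 0.6222i - 0.4239j + 0.6052k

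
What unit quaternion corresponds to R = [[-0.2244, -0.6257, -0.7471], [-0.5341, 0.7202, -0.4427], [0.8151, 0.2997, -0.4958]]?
-0.5 - 0.3712i + 0.7811j - 0.0458k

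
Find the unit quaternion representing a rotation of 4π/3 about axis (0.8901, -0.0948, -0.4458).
-0.5 + 0.7708i - 0.0821j - 0.3861k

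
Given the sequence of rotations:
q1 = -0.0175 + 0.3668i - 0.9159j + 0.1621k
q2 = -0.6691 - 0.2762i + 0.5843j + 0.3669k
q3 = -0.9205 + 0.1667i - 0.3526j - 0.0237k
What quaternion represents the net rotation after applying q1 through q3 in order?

q2 · q1 = 0.5887 + 0.1902i + 0.782j - 0.0762k
q3 · q2 · q1 = -0.2997 - 0.0315i - 0.9192j + 0.2536k
-0.2997 - 0.0315i - 0.9192j + 0.2536k


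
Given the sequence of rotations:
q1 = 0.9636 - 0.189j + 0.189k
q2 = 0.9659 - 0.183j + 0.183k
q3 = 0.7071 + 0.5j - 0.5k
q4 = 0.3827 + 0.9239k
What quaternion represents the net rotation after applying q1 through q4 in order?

q2 · q1 = 0.8616 - 0.3589j + 0.3589k
q3 · q2 · q1 = 0.9681 + 0.177j - 0.177k
q4 · q3 · q2 · q1 = 0.534 - 0.1635i + 0.0677j + 0.8267k
0.534 - 0.1635i + 0.0677j + 0.8267k


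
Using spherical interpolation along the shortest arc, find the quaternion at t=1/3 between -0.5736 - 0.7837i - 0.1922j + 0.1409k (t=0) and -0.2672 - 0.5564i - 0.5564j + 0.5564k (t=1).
-0.4954 - 0.7452i - 0.333j + 0.2972k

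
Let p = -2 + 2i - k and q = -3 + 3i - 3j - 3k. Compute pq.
-3 - 15i + 9j + 3k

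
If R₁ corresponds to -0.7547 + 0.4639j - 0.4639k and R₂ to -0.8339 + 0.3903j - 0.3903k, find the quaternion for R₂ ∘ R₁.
0.2672 - 0.6814j + 0.6814k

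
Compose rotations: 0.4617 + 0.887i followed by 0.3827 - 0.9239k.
0.1767 + 0.3395i - 0.8195j - 0.4266k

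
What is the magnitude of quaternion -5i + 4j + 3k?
√50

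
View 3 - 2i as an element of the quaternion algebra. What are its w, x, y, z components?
3 - 2i + 0j + 0k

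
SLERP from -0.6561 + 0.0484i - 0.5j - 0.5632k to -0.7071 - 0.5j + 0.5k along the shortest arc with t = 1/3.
-0.7824 + 0.0366i - 0.5805j - 0.2225k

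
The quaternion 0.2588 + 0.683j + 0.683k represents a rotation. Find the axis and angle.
axis = (0, √2/2, √2/2), θ = 5π/6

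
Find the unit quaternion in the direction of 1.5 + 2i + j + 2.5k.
0.4082 + 0.5443i + 0.2722j + 0.6804k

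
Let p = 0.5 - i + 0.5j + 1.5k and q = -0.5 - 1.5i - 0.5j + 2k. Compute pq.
-4.5 + 1.5i - 0.75j + 1.5k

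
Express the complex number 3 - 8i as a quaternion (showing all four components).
3 - 8i + 0j + 0k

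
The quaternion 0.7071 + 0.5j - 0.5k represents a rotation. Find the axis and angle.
axis = (0, √2/2, -√2/2), θ = π/2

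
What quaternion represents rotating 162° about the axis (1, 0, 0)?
0.1564 + 0.9877i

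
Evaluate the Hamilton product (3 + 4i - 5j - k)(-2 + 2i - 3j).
-29 - 5i - j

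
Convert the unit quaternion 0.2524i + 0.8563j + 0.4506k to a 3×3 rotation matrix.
[[-0.8726, 0.4323, 0.2275], [0.4323, 0.4665, 0.7717], [0.2275, 0.7717, -0.5939]]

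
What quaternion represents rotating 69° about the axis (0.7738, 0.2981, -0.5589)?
0.8241 + 0.4383i + 0.1688j - 0.3166k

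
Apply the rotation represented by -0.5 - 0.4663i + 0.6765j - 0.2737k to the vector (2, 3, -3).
(-1.58, 3.041, 3.202)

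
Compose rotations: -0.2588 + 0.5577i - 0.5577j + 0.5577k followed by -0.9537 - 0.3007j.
0.0791 - 0.6996i + 0.6097j - 0.3642k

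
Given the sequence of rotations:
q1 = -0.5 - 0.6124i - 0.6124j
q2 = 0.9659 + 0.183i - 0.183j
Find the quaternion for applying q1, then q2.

q2 · q1 = -0.4829 - 0.683i - 0.5j - 0.2241k
-0.4829 - 0.683i - 0.5j - 0.2241k


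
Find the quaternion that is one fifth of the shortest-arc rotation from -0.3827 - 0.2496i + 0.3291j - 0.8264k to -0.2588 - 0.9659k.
-0.3636 - 0.2022i + 0.2666j - 0.8694k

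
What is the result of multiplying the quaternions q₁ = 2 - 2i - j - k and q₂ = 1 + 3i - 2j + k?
7 + i - 6j + 8k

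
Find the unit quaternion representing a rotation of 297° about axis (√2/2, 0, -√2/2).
-0.8526 + 0.3695i - 0.3695k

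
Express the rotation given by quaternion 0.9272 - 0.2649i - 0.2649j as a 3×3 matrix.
[[0.8597, 0.1403, -0.4912], [0.1403, 0.8597, 0.4912], [0.4912, -0.4912, 0.7193]]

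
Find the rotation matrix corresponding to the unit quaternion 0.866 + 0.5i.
[[1, 0, 0], [0, 0.5, -0.866], [0, 0.866, 0.5]]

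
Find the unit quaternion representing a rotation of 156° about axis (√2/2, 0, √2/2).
0.2079 + 0.6917i + 0.6917k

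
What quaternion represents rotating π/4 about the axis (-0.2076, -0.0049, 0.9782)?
0.9239 - 0.0794i - 0.0019j + 0.3743k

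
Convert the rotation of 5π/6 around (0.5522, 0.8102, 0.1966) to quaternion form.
0.2588 + 0.5334i + 0.7826j + 0.1899k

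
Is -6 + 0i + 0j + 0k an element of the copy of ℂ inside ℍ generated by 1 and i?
Yes. The quaternion -6 has j- and k-coefficients y = z = 0, so it lies in the complex subalgebra spanned by 1 and i.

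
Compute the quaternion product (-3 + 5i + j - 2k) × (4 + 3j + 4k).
-7 + 30i - 25j - 5k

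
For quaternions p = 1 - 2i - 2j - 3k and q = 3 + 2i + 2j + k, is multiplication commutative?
No: pq = 14 - 8j - 8k ≠ 14 - 8i - 8k = qp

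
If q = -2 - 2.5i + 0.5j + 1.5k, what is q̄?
-2 + 2.5i - 0.5j - 1.5k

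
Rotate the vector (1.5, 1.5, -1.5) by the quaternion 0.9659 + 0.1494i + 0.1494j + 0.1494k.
(0.5, 2.232, -1.232)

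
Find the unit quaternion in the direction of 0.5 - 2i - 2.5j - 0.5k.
0.1525 - 0.61i - 0.7625j - 0.1525k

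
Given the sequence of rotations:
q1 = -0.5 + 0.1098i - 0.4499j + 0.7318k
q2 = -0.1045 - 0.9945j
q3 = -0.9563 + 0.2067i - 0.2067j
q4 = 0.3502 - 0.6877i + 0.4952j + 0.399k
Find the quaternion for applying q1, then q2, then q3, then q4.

q2 · q1 = -0.3952 - 0.7392i + 0.5443j + 0.0327k
q3 · q2 · q1 = 0.6432 + 0.6185i - 0.4456j - 0.0716k
q4 · q3 · q2 · q1 = 0.8998 - 0.0834i + 0.36j + 0.2317k
0.8998 - 0.0834i + 0.36j + 0.2317k


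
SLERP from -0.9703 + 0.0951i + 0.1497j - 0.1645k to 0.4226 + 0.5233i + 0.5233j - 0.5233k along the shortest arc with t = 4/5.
-0.6523 - 0.449i - 0.4339j + 0.4298k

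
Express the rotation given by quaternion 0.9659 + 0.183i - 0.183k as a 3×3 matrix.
[[0.933, 0.3535, -0.067], [-0.3535, 0.866, -0.3535], [-0.067, 0.3535, 0.933]]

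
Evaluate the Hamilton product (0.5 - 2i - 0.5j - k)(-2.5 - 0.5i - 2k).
-4.25 + 5.75i - 2.25j + 1.25k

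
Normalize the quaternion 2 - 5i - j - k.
0.3592 - 0.898i - 0.1796j - 0.1796k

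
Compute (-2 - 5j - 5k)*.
-2 + 5j + 5k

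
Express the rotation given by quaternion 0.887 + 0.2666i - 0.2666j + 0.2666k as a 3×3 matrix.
[[0.7157, -0.6151, -0.3308], [0.3308, 0.7157, -0.6151], [0.6151, 0.3308, 0.7157]]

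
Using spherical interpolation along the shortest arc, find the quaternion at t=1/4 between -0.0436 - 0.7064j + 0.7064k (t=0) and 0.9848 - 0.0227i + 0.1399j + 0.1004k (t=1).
-0.401 + 0.0083i - 0.6903j + 0.6021k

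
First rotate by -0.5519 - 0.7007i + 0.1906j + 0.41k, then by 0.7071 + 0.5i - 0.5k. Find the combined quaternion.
0.1651 - 0.6761i + 0.2801j + 0.6612k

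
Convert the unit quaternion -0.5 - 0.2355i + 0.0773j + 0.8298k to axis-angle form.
axis = (-0.2719, 0.0893, 0.9582), θ = 4π/3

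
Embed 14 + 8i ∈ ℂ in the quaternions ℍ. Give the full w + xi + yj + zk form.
14 + 8i + 0j + 0k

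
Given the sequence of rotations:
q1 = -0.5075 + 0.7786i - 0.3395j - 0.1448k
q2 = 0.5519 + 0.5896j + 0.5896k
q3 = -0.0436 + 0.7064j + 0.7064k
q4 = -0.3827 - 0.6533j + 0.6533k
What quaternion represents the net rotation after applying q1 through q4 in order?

q2 · q1 = 0.0055 + 0.5445i - 0.0275j - 0.8382k
q3 · q2 · q1 = 0.6113 - 0.5964i + 0.3897j - 0.3442k
q4 · q3 · q2 · q1 = 0.2455 + 0.1985i - 0.9381j + 0.1415k
0.2455 + 0.1985i - 0.9381j + 0.1415k


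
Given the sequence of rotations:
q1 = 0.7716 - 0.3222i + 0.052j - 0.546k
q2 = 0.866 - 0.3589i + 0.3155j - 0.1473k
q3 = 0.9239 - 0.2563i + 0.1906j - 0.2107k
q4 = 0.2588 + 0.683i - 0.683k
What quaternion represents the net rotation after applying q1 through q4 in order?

q2 · q1 = 0.4557 - 0.7206i + 0.14j - 0.5035k
q3 · q2 · q1 = 0.1036 - 0.849i + 0.239j - 0.4597k
q4 · q3 · q2 · q1 = 0.2927 + 0.0143i + 0.9557j - 0.0265k
0.2927 + 0.0143i + 0.9557j - 0.0265k


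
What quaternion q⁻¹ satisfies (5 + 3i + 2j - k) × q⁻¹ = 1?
0.1282 - 0.0769i - 0.0513j + 0.0256k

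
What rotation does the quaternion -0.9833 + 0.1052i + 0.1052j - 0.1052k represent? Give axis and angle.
axis = (√3/3, √3/3, -√3/3), θ = 339°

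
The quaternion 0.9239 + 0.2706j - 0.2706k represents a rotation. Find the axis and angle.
axis = (0, √2/2, -√2/2), θ = π/4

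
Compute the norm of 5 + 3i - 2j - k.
√39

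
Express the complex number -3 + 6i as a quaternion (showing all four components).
-3 + 6i + 0j + 0k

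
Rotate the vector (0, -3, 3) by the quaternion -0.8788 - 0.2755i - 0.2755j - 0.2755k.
(2.905, -3.086, 0.181)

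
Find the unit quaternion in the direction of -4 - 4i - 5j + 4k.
-0.4682 - 0.4682i - 0.5852j + 0.4682k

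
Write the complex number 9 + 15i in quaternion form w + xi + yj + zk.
9 + 15i + 0j + 0k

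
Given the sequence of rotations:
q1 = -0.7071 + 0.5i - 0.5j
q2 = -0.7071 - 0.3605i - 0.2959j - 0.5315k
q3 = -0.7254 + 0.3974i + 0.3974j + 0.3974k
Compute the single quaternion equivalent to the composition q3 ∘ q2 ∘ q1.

q2 · q1 = 0.5323 - 0.3644i + 0.297j + 0.704k
q3 · q2 · q1 = -0.6391 + 0.6376i - 0.4285j - 0.0363k
-0.6391 + 0.6376i - 0.4285j - 0.0363k


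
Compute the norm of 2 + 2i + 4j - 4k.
√40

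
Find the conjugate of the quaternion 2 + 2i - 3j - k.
2 - 2i + 3j + k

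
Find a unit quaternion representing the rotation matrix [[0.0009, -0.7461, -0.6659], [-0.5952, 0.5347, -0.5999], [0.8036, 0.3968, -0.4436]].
0.5225 + 0.4769i - 0.7031j + 0.0722k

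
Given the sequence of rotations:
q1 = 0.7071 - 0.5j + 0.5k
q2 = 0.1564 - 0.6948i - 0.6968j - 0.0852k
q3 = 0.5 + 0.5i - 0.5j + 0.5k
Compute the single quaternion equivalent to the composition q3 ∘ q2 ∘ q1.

q2 · q1 = -0.1952 - 0.8823i - 0.2235j + 0.3654k
q3 · q2 · q1 = 0.0491 - 0.6097i - 0.638j - 0.4678k
0.0491 - 0.6097i - 0.638j - 0.4678k


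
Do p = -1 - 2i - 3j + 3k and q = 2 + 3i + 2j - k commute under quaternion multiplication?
No: pq = 13 - 10i - j + 12k ≠ 13 - 4i - 15j + 2k = qp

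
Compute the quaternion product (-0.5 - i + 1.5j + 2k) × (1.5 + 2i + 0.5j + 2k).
-3.5 - 0.5i + 8j - 1.5k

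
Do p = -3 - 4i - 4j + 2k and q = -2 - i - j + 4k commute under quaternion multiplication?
No: pq = -10 - 3i + 25j - 16k ≠ -10 + 25i - 3j - 16k = qp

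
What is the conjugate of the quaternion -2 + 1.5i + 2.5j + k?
-2 - 1.5i - 2.5j - k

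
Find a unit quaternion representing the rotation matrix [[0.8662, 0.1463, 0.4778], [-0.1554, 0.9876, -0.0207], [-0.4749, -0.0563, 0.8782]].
0.9659 - 0.0092i + 0.2466j - 0.0781k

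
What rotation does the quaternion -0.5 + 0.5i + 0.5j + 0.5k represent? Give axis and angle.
axis = (√3/3, √3/3, √3/3), θ = 4π/3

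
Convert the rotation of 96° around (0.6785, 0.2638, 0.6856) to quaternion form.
0.6691 + 0.5042i + 0.196j + 0.5095k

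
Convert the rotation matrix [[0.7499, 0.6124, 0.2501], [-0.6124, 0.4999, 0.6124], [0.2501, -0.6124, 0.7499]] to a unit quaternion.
0.866 - 0.3536i - 0.3536k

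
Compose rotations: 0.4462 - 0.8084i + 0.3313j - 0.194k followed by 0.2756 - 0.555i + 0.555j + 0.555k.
-0.4019 - 0.762i - 0.2174j + 0.459k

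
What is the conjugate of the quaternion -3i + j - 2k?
3i - j + 2k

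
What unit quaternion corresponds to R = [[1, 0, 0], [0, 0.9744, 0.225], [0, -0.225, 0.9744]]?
0.9936 - 0.1132i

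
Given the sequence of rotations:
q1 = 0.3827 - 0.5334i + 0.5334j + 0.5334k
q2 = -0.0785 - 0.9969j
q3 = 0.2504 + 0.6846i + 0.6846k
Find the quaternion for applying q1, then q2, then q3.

q2 · q1 = 0.5017 - 0.4899i - 0.4234j - 0.5736k
q3 · q2 · q1 = 0.8537 + 0.5107i - 0.0487j - 0.09k
0.8537 + 0.5107i - 0.0487j - 0.09k


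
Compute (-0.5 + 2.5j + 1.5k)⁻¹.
-0.0571 - 0.2857j - 0.1714k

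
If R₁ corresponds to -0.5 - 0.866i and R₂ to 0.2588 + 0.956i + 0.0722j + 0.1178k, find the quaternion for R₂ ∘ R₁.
0.6985 - 0.7021i - 0.1381j + 0.0036k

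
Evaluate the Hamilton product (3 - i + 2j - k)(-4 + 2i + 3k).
-7 + 16i - 7j + 9k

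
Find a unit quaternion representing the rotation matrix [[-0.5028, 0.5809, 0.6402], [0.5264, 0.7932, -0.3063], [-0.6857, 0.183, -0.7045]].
0.3827 + 0.3196i + 0.8661j - 0.0356k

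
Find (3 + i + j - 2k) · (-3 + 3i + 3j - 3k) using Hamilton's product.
-21 + 9i + 3j - 3k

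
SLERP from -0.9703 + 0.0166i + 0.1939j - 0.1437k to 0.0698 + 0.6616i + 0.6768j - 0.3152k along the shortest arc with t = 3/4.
-0.2845 + 0.5962i + 0.6731j - 0.3326k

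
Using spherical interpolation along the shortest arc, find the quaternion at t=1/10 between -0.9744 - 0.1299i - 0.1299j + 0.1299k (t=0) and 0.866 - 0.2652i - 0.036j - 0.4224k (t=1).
-0.976 - 0.0902i - 0.1142j + 0.1623k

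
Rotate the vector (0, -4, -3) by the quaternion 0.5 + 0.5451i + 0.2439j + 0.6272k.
(-1.338, 2.242, -4.264)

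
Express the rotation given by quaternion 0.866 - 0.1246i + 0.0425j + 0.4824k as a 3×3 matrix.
[[0.531, -0.8461, -0.0466], [0.8249, 0.5035, 0.2568], [-0.1938, -0.1748, 0.9653]]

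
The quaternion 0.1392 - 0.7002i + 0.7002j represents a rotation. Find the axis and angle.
axis = (-√2/2, √2/2, 0), θ = 164°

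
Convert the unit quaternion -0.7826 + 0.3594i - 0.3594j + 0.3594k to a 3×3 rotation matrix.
[[0.4833, 0.3042, 0.8209], [-0.8209, 0.4833, 0.3042], [-0.3042, -0.8209, 0.4833]]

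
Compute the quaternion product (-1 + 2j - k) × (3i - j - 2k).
-8i - 2j - 4k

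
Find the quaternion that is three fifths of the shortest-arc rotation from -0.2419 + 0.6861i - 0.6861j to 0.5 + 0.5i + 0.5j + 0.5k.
-0.5184 - 0.0062i - 0.7636j - 0.3849k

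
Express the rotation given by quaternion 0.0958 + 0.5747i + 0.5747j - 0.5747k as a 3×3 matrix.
[[-0.3211, 0.7707, -0.5504], [0.5504, -0.3211, -0.7707], [-0.7707, -0.5504, -0.3211]]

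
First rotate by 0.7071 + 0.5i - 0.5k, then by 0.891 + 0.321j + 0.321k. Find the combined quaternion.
0.7905 + 0.285i + 0.3875j - 0.379k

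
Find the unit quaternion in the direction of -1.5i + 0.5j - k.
-0.8018i + 0.2673j - 0.5345k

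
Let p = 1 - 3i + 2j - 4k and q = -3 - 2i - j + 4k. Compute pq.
9 + 11i + 13j + 23k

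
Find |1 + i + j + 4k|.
√19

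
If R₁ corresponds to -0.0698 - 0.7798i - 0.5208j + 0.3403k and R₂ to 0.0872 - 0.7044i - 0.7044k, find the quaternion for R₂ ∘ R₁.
-0.3157 - 0.3857i + 0.7436j + 0.4457k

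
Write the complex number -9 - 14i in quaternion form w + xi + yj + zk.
-9 - 14i + 0j + 0k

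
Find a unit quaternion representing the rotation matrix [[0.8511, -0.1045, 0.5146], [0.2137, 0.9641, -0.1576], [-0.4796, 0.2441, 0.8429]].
0.9563 + 0.105i + 0.2599j + 0.0832k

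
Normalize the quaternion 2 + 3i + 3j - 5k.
0.2917 + 0.4376i + 0.4376j - 0.7293k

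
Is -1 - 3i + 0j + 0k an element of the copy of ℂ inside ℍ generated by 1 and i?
Yes. The quaternion -1 - 3i has j- and k-coefficients y = z = 0, so it lies in the complex subalgebra spanned by 1 and i.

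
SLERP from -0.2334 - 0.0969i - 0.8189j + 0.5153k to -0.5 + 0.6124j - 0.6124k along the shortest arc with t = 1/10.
-0.1589 - 0.089i - 0.8206j + 0.5417k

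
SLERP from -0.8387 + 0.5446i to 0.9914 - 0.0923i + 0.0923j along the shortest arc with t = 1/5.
-0.887 + 0.4613i - 0.0192j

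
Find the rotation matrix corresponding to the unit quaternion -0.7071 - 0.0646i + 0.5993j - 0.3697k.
[[0.0083, -0.6003, -0.7998], [0.4454, 0.7183, -0.5345], [0.8953, -0.3518, 0.2733]]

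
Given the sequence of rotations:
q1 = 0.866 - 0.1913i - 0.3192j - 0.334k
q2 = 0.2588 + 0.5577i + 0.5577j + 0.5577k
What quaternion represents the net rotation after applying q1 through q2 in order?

q2 · q1 = 0.6951 + 0.4252i + 0.4799j + 0.3252k
0.6951 + 0.4252i + 0.4799j + 0.3252k


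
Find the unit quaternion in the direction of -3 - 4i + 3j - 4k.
-0.4243 - 0.5657i + 0.4243j - 0.5657k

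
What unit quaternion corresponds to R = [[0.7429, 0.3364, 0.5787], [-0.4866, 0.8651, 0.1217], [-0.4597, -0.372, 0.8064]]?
0.9239 - 0.1336i + 0.281j - 0.2227k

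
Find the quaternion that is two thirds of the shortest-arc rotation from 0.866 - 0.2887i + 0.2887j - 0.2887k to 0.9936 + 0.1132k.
0.9894 - 0.1015i + 0.1015j - 0.0235k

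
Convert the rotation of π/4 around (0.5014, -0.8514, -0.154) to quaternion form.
0.9239 + 0.1919i - 0.3258j - 0.0589k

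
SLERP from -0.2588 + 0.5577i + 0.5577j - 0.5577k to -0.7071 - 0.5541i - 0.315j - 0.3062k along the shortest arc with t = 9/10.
0.6489 + 0.6186i + 0.3865j + 0.2165k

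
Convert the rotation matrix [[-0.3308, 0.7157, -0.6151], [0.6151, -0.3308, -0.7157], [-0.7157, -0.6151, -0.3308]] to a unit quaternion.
-0.0436 - 0.5768i - 0.5768j + 0.5768k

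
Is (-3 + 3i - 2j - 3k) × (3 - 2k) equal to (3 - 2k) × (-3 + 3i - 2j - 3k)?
No: pq = -15 + 13i - 3k ≠ -15 + 5i - 12j - 3k = qp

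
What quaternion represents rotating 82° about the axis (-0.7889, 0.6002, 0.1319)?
0.7547 - 0.5176i + 0.3938j + 0.0865k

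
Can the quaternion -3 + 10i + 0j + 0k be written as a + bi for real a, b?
Yes. The quaternion -3 + 10i has j- and k-coefficients y = z = 0, so it lies in the complex subalgebra spanned by 1 and i.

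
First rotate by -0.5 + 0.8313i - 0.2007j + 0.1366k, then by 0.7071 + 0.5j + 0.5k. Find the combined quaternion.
-0.3215 + 0.7565i + 0.0237j - 0.5691k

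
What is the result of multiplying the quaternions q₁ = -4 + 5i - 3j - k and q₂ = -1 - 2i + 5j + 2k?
31 + 2i - 25j + 12k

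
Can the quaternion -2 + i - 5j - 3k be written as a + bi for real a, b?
No. The quaternion -2 + i - 5j - 3k has j-coefficient y = -5 and k-coefficient z = -3, not both zero, so it does not lie in the complex subalgebra spanned by 1 and i.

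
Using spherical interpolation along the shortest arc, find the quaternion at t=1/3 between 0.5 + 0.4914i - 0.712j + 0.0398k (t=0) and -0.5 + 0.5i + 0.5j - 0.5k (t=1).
0.5903 + 0.169i - 0.7526j + 0.2378k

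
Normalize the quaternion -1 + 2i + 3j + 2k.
-0.2357 + 0.4714i + 0.7071j + 0.4714k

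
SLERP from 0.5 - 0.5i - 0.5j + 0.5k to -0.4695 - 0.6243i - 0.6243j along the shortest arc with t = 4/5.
-0.2847 - 0.672i - 0.672j + 0.1259k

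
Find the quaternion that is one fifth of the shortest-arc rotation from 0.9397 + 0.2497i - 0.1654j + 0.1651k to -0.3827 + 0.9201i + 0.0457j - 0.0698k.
0.9708 - 0.0318i - 0.1647j + 0.1713k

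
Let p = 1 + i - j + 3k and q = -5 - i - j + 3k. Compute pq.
-14 - 6i - 2j - 14k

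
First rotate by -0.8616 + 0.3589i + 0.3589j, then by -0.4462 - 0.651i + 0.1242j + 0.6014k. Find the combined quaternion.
0.5735 + 0.1849i - 0.0513j - 0.7964k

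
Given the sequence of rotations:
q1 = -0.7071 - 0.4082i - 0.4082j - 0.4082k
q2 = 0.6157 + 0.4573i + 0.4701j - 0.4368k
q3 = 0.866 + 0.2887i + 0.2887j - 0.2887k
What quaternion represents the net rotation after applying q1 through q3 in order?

q2 · q1 = -0.2351 - 0.9449i - 0.2188j + 0.0628k
q3 · q2 · q1 = 0.1505 - 0.9312i - 0.0027j + 0.3319k
0.1505 - 0.9312i - 0.0027j + 0.3319k


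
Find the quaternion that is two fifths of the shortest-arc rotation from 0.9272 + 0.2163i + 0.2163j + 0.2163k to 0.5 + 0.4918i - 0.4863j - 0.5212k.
0.9069 + 0.3982i - 0.0884j - 0.1058k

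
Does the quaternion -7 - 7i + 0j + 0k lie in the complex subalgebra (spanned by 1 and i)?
Yes. The quaternion -7 - 7i has j- and k-coefficients y = z = 0, so it lies in the complex subalgebra spanned by 1 and i.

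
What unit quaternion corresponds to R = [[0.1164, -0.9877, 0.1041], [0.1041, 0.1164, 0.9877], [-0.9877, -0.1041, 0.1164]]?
0.5808 - 0.47i + 0.47j + 0.47k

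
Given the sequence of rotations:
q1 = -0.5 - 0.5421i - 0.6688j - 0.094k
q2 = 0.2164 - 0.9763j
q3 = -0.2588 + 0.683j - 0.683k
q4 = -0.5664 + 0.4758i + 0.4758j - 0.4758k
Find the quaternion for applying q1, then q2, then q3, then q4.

q2 · q1 = -0.7611 - 0.0255i + 0.3434j - 0.5496k
q3 · q2 · q1 = -0.4129 - 0.1342i - 0.5913j + 0.6795k
q4 · q3 · q2 · q1 = 0.9024 - 0.0785i - 0.121j - 0.4059k
0.9024 - 0.0785i - 0.121j - 0.4059k


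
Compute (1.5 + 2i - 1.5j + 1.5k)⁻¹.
0.1395 - 0.186i + 0.1395j - 0.1395k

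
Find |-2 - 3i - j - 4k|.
√30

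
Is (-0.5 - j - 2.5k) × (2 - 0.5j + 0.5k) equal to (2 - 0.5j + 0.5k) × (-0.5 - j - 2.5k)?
No: pq = -0.25 - 1.75i - 1.75j - 5.25k ≠ -0.25 + 1.75i - 1.75j - 5.25k = qp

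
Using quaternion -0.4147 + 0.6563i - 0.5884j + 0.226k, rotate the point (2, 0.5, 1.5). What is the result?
(1.295, -1.484, -1.619)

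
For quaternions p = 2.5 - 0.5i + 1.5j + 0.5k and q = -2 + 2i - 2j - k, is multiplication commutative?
No: pq = -0.5 + 5.5i - 7.5j - 5.5k ≠ -0.5 + 6.5i - 8.5j - 1.5k = qp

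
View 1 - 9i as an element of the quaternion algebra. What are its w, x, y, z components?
1 - 9i + 0j + 0k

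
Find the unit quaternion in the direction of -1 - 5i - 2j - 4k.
-0.1474 - 0.7372i - 0.2949j - 0.5898k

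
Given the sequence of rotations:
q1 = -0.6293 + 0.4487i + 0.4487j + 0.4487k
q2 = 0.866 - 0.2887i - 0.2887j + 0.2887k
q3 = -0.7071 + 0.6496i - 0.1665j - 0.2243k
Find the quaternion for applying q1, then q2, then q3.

q2 · q1 = -0.4154 + 0.3112i + 0.8293j + 0.2069k
q3 · q2 · q1 = 0.2761 - 0.3383i - 0.7214j + 0.5374k
0.2761 - 0.3383i - 0.7214j + 0.5374k


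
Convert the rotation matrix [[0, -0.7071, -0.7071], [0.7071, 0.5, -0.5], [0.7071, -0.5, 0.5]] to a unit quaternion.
0.7071 - 0.5j + 0.5k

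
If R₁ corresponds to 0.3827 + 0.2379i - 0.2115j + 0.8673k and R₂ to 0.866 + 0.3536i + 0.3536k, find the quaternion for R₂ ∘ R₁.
-0.0594 + 0.4161i - 0.4057j + 0.8116k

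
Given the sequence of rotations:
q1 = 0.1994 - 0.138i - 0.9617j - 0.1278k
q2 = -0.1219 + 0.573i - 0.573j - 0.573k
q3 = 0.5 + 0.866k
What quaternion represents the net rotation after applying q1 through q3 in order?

q2 · q1 = -0.5695 - 0.3467i + 0.1553j - 0.7288k
q3 · q2 · q1 = 0.3464 - 0.3078i - 0.2226j - 0.8576k
0.3464 - 0.3078i - 0.2226j - 0.8576k


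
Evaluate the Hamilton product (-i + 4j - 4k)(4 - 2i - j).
2 - 8i + 24j - 7k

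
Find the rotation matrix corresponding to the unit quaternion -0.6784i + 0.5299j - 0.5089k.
[[-0.0795, -0.719, 0.6905], [-0.719, -0.4384, -0.5393], [0.6905, -0.5393, -0.482]]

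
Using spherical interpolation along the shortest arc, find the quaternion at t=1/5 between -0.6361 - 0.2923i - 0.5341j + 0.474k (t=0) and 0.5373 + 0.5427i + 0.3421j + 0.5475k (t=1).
-0.6863 - 0.3887i - 0.5492j + 0.2762k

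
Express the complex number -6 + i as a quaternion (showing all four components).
-6 + i + 0j + 0k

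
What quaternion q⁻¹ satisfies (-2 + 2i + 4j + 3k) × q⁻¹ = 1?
-0.0606 - 0.0606i - 0.1212j - 0.0909k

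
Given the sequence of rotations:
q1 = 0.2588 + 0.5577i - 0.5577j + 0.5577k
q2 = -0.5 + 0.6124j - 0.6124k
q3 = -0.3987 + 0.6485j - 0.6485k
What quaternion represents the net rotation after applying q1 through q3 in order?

q2 · q1 = 0.5537 - 0.2788i + 0.0958j - 0.7789k
q3 · q2 · q1 = -0.788 - 0.3318i + 0.5017j + 0.1323k
-0.788 - 0.3318i + 0.5017j + 0.1323k


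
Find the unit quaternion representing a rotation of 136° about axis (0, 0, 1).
0.3746 + 0.9272k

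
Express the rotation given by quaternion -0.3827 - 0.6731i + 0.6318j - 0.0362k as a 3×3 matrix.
[[0.199, -0.8782, -0.4348], [-0.8228, 0.0913, -0.5609], [0.5323, 0.4694, -0.7045]]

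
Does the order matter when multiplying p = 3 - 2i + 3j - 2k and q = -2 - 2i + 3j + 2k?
Yes: pq = -15 + 10i + 11j + 10k ≠ -15 - 14i - 5j + 10k = qp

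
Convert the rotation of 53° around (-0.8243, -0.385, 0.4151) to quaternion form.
0.8949 - 0.3678i - 0.1718j + 0.1852k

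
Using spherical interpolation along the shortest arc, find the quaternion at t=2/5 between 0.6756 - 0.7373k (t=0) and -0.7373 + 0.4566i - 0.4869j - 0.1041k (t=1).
0.8261 - 0.221i + 0.2356j - 0.4618k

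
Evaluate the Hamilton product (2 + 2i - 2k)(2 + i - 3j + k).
4 - 10j - 8k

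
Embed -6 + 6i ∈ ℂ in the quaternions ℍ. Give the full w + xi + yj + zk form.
-6 + 6i + 0j + 0k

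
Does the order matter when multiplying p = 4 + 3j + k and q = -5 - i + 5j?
Yes: pq = -35 - 9i + 4j - 2k ≠ -35 + i + 6j - 8k = qp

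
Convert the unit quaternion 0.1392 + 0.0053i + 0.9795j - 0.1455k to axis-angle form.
axis = (0.0054, 0.9891, -0.1469), θ = 164°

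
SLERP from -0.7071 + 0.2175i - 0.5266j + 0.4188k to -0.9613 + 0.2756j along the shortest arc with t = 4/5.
-0.9876 + 0.0515i + 0.1105j + 0.0991k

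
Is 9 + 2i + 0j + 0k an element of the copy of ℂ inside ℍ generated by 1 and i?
Yes. The quaternion 9 + 2i has j- and k-coefficients y = z = 0, so it lies in the complex subalgebra spanned by 1 and i.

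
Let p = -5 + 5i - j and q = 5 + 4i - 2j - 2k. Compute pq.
-47 + 7i + 15j + 4k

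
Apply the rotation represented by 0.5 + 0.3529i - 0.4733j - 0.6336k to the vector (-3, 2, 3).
(-1.41, 3.54, 2.736)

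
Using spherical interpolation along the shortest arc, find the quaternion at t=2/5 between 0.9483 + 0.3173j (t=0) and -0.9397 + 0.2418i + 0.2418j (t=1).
0.9901 - 0.1021i + 0.0963j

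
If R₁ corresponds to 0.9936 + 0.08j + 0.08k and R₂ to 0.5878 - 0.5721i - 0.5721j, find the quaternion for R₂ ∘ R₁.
0.6298 - 0.6142i - 0.4756j + 0.0013k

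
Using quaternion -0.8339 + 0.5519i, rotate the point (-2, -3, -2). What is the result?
(-2, -3.013, 1.98)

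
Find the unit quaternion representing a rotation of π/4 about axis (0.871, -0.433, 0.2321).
0.9239 + 0.3333i - 0.1657j + 0.0888k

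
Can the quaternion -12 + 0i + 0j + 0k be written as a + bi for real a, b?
Yes. The quaternion -12 has j- and k-coefficients y = z = 0, so it lies in the complex subalgebra spanned by 1 and i.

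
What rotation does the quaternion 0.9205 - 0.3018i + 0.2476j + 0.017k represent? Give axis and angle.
axis = (-0.7724, 0.6337, 0.0435), θ = 46°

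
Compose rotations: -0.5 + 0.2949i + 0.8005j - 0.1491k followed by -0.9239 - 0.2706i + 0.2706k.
0.5821 - 0.3538i - 0.7001j - 0.2142k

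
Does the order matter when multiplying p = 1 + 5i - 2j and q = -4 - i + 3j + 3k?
Yes: pq = 7 - 27i - 4j + 16k ≠ 7 - 15i + 26j - 10k = qp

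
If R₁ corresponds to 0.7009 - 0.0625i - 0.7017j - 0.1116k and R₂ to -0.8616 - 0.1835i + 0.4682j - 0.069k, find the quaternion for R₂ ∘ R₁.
-0.2945 - 0.1754i + 0.9166j + 0.2058k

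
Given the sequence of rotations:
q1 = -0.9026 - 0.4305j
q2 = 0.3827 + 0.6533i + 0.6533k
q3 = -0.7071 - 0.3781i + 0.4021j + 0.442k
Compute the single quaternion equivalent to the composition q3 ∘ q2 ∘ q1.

q2 · q1 = -0.3454 - 0.3084i - 0.1648j - 0.8709k
q3 · q2 · q1 = 0.5788 + 0.0713i - 0.488j + 0.6495k
0.5788 + 0.0713i - 0.488j + 0.6495k


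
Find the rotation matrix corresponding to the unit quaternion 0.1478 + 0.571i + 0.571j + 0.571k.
[[-0.3042, 0.4833, 0.8209], [0.8209, -0.3042, 0.4833], [0.4833, 0.8209, -0.3042]]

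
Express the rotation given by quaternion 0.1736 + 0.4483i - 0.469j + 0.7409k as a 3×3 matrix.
[[-0.5378, -0.6777, 0.5015], [-0.1633, -0.4998, -0.8506], [0.8271, -0.5393, 0.1581]]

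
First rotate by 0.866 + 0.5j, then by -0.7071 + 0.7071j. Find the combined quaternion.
-0.9659 + 0.2588j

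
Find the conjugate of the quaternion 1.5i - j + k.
-1.5i + j - k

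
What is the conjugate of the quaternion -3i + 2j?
3i - 2j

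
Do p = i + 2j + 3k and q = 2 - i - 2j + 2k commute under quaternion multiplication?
No: pq = -1 + 12i - j + 6k ≠ -1 - 8i + 9j + 6k = qp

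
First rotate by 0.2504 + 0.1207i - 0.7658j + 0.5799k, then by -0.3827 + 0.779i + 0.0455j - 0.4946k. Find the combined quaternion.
0.1318 - 0.2035i - 0.207j - 0.9478k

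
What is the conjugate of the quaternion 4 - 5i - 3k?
4 + 5i + 3k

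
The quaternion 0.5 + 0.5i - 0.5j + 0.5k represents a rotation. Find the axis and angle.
axis = (√3/3, -√3/3, √3/3), θ = 2π/3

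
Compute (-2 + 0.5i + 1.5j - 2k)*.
-2 - 0.5i - 1.5j + 2k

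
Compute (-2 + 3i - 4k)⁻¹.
-0.069 - 0.1034i + 0.1379k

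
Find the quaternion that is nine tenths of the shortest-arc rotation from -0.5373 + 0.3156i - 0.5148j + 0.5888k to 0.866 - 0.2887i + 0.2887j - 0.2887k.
-0.8419 + 0.2949i - 0.3157j + 0.3234k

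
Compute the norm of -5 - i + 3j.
√35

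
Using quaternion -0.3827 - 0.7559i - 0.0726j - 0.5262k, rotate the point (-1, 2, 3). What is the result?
(1.532, -3.412, 0.11)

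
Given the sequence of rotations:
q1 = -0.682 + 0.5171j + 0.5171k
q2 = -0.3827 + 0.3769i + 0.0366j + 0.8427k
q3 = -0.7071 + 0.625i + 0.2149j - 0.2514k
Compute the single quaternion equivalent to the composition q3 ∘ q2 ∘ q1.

q2 · q1 = -0.1937 - 0.6739i - 0.4178j - 0.5777k
q3 · q2 · q1 = 0.5027 + 0.1263i + 0.7843j + 0.3409k
0.5027 + 0.1263i + 0.7843j + 0.3409k


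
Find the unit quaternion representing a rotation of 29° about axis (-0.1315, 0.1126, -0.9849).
0.9681 - 0.0329i + 0.0282j - 0.2466k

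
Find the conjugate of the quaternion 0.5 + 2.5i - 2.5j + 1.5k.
0.5 - 2.5i + 2.5j - 1.5k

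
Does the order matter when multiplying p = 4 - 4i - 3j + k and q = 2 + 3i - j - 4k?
Yes: pq = 21 + 17i - 23j - k ≠ 21 - 9i + 3j - 27k = qp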